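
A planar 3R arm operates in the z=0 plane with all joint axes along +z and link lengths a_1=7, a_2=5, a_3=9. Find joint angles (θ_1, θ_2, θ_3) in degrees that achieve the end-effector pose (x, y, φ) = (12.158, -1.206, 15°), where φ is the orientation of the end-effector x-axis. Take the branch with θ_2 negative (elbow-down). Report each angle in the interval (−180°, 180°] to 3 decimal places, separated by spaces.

0.003 -135.000 149.997

wrist centre = target − a_3·(cos φ, sin φ) = (3.4647, -3.5354)
cos θ_2 = (24.5028−7²−5²)/(2·7·5) = -0.7071; θ_2 = -134.9997° (elbow-down)
β = atan2(-3.5354,3.4647) = -45.5787°; ψ = atan2(-3.5356,3.4645) = -45.5817°
θ_1 = β − ψ = 0.0030°
θ_3 = φ − θ_1 − θ_2 = 149.9967° (wrapped to (-180°,180°])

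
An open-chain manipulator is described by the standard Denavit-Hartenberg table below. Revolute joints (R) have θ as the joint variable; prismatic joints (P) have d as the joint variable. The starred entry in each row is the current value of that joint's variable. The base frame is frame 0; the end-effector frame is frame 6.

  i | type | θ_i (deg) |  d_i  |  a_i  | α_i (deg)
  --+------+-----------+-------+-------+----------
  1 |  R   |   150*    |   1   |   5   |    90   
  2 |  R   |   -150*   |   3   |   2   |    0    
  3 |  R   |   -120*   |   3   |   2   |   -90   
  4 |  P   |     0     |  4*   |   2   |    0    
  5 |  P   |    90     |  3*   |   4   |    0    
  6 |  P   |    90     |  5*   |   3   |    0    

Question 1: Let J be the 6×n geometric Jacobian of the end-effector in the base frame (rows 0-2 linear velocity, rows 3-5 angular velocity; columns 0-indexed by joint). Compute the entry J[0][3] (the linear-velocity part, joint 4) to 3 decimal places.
prismatic axis z_3 = (0.8660,-0.5000,-0.0000)
J_v[:, 3] = z_3; J_ω[:, 3] = (0,0,0)
entry J[0][3] = 0.8660

0.866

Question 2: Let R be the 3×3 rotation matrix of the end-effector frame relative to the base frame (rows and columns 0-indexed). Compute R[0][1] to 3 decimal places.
End-effector y-axis (col 1 of R) = (0.5000,0.8660,-0.0000)
R[0][1] = 0.5000

0.500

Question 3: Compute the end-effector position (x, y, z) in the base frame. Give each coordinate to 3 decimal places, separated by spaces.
8.562 -2.634 1.000

after link 1: o_1 = (-4.3301, 2.5000, 1.0000)
after link 2: o_2 = (-1.3301, 4.2321, 0.0000)
after link 3: o_3 = (0.1699, 6.8301, 2.0000)
after link 4: o_4 = (3.6340, 4.8301, 4.0000)
after link 5: o_5 = (4.2321, -0.1340, 4.0000)
after link 6: o_6 = (8.5622, -2.6340, 1.0000)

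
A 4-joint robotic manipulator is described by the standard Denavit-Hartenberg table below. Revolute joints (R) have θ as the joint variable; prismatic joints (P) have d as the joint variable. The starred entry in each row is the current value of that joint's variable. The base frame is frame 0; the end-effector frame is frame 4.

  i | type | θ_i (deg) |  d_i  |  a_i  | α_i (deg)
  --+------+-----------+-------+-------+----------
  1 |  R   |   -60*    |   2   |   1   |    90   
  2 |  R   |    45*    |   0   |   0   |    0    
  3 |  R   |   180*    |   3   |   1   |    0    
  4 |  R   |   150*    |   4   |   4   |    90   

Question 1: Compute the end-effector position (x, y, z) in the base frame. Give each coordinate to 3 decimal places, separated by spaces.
-3.984 -7.100 2.328

after link 1: o_1 = (0.5000, -0.8660, 2.0000)
after link 2: o_2 = (0.5000, -0.8660, 2.0000)
after link 3: o_3 = (-2.4516, -1.7537, 1.2929)
after link 4: o_4 = (-3.9839, -7.0997, 2.3282)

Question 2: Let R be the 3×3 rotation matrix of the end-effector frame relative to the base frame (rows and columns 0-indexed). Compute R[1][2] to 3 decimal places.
End-effector z-axis (col 2 of R) = (0.1294,-0.2241,-0.9659)
R[1][2] = -0.2241

-0.224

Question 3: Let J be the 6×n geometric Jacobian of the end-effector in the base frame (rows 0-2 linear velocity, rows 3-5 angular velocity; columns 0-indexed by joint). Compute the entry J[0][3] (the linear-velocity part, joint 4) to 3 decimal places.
-0.518

axis z_3 = (-0.8660,-0.5000,0.0000); lever o_n−o_3 = (-1.5322,-5.3461,1.0353)
cross product → J_v[:, 3] = (-0.5176,0.8966,3.8637)
J_ω[:, 3] = z_3
entry J[0][3] = -0.5176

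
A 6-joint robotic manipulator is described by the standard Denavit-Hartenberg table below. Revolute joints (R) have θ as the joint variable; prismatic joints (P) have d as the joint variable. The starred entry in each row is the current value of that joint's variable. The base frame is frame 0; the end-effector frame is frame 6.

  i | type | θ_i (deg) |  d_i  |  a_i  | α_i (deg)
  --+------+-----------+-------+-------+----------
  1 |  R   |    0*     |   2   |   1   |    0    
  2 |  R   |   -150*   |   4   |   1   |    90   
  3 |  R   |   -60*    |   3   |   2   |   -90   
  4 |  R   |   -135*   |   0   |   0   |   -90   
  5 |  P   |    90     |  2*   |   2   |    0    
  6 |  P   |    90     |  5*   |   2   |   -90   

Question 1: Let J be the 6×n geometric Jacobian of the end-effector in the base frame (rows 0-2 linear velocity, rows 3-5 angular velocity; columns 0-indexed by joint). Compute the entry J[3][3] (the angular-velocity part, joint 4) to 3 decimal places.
axis z_3 = (-0.7500,-0.4330,0.5000); lever o_n−o_3 = (-3.0234,2.3369,-6.5114)
cross product → J_v[:, 3] = (1.6510,-6.3952,-3.0619)
J_ω[:, 3] = z_3
entry J[3][3] = -0.7500

-0.750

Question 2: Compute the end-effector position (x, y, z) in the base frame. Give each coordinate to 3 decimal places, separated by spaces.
-5.255 3.935 -2.243

after link 1: o_1 = (1.0000, 0.0000, 2.0000)
after link 2: o_2 = (0.1340, -0.5000, 6.0000)
after link 3: o_3 = (-2.2321, 1.5981, 4.2679)
after link 4: o_4 = (-2.2321, 1.5981, 4.2679)
after link 5: o_5 = (-2.0515, 3.3353, 2.0432)
after link 6: o_6 = (-5.2555, 3.9350, -2.2434)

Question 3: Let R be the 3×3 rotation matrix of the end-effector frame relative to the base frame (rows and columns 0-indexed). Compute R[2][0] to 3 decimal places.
-0.612

End-effector x-axis (col 0 of R) = (0.0474,-0.7891,-0.6124)
R[2][0] = -0.6124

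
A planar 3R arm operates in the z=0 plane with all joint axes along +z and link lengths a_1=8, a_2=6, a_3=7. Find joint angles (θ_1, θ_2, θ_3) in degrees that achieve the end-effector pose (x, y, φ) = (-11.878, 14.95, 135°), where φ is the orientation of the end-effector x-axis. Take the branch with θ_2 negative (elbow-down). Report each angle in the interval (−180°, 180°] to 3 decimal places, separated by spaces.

wrist centre = target − a_3·(cos φ, sin φ) = (-6.9283, 10.0003)
cos θ_2 = (148.0057−8²−6²)/(2·8·6) = 0.5001; θ_2 = -59.9960° (elbow-down)
β = atan2(10.0003,-6.9283) = 124.7145°; ψ = atan2(-5.1959,11.0004) = -25.2834°
θ_1 = β − ψ = 149.9979°
θ_3 = φ − θ_1 − θ_2 = 44.9981° (wrapped to (-180°,180°])

149.998 -59.996 44.998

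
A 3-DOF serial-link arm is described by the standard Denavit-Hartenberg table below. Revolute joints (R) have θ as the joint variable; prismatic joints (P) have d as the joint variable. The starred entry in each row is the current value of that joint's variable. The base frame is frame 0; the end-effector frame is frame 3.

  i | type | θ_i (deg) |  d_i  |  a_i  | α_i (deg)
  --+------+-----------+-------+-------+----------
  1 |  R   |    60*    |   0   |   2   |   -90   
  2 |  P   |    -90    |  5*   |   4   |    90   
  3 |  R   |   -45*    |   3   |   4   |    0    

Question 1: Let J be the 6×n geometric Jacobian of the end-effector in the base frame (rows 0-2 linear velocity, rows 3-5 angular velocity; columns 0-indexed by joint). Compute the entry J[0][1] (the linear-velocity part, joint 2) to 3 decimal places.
-0.866

prismatic axis z_1 = (-0.8660,0.5000,0.0000)
J_v[:, 1] = z_1; J_ω[:, 1] = (0,0,0)
entry J[0][1] = -0.8660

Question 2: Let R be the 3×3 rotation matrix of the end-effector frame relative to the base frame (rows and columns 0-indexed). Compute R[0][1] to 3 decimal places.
End-effector y-axis (col 1 of R) = (-0.6124,0.3536,0.7071)
R[0][1] = -0.6124

-0.612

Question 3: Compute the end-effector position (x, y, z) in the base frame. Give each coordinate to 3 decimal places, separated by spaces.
-2.381 0.220 6.828

after link 1: o_1 = (1.0000, 1.7321, 0.0000)
after link 2: o_2 = (-3.3301, 4.2321, 4.0000)
after link 3: o_3 = (-2.3806, 0.2198, 6.8284)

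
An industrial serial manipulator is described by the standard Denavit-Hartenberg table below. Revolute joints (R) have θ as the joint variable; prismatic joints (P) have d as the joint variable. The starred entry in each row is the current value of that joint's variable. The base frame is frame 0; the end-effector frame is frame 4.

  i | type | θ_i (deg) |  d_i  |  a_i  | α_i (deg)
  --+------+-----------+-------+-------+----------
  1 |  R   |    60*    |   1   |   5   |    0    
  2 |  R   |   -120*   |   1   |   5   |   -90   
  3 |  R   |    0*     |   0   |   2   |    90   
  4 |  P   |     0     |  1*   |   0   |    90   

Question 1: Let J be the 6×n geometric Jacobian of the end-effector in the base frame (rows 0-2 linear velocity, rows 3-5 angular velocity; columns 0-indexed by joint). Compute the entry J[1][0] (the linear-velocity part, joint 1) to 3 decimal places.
axis z_0 = ẑ; lever o_n−o_0 = (6.0000,-1.7321,3.0000)
cross product → J_v[:, 0] = (1.7321,6.0000,-0.0000)
J_ω[:, 0] = z_0
entry J[1][0] = 6.0000

6.000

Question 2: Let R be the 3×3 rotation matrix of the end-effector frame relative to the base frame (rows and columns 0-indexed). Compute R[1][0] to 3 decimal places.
End-effector x-axis (col 0 of R) = (0.5000,-0.8660,0.0000)
R[1][0] = -0.8660

-0.866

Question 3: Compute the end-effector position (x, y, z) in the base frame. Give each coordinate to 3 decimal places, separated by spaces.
after link 1: o_1 = (2.5000, 4.3301, 1.0000)
after link 2: o_2 = (5.0000, -0.0000, 2.0000)
after link 3: o_3 = (6.0000, -1.7321, 2.0000)
after link 4: o_4 = (6.0000, -1.7321, 3.0000)

6.000 -1.732 3.000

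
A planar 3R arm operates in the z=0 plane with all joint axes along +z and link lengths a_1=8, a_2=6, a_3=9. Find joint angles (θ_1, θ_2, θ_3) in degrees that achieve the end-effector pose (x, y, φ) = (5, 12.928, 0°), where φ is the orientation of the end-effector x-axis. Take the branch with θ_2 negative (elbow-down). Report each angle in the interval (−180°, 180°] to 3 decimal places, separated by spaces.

120.003 -30.006 -89.997

wrist centre = target − a_3·(cos φ, sin φ) = (-4.0000, 12.9280)
cos θ_2 = (183.1332−8²−6²)/(2·8·6) = 0.8660; θ_2 = -30.0063° (elbow-down)
β = atan2(12.9280,-4.0000) = 107.1924°; ψ = atan2(-3.0006,13.1958) = -12.8105°
θ_1 = β − ψ = 120.0029°
θ_3 = φ − θ_1 − θ_2 = -89.9966° (wrapped to (-180°,180°])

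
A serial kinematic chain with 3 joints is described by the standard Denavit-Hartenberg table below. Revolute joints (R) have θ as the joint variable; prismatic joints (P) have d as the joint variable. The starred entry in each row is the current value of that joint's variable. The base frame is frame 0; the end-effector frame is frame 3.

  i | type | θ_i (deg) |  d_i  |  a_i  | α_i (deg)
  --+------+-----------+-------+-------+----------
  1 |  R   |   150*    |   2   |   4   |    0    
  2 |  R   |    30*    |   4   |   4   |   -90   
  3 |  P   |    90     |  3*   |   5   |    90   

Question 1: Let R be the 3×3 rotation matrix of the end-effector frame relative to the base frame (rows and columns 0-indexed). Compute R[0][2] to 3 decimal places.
End-effector z-axis (col 2 of R) = (-1.0000,-0.0000,0.0000)
R[0][2] = -1.0000

-1.000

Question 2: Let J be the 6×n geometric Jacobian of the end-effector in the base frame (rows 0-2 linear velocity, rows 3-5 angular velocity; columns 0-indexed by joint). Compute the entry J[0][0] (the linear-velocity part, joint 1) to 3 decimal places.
axis z_0 = ẑ; lever o_n−o_0 = (-7.4641,-1.0000,1.0000)
cross product → J_v[:, 0] = (1.0000,-7.4641,0.0000)
J_ω[:, 0] = z_0
entry J[0][0] = 1.0000

1.000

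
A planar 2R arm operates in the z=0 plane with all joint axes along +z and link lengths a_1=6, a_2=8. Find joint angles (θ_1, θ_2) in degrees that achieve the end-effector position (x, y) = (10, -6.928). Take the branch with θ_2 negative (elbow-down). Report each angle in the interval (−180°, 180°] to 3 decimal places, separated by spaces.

cos θ_2 = (147.9972−6²−8²)/(2·6·8) = 0.5000; θ_2 = -60.0019° (elbow-down)
β = atan2(-6.9280,10.0000) = -34.7142°; ψ = atan2(-6.9283,9.9998) = -34.7162°
θ_1 = β − ψ = 0.0019°

0.002 -60.002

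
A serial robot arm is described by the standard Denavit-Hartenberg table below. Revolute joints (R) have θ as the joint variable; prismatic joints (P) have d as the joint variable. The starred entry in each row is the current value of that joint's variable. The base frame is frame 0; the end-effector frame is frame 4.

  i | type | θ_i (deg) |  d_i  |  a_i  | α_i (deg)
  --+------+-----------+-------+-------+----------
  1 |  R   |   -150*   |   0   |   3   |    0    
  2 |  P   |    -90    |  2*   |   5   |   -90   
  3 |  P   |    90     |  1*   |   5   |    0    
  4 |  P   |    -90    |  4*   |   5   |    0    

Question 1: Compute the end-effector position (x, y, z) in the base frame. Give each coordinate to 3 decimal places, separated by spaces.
-11.928 4.660 -3.000

after link 1: o_1 = (-2.5981, -1.5000, 0.0000)
after link 2: o_2 = (-5.0981, 2.8301, 2.0000)
after link 3: o_3 = (-5.9641, 2.3301, -3.0000)
after link 4: o_4 = (-11.9282, 4.6603, -3.0000)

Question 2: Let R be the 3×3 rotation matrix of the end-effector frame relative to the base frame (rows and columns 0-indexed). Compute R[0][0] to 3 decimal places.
-0.500

End-effector x-axis (col 0 of R) = (-0.5000,0.8660,0.0000)
R[0][0] = -0.5000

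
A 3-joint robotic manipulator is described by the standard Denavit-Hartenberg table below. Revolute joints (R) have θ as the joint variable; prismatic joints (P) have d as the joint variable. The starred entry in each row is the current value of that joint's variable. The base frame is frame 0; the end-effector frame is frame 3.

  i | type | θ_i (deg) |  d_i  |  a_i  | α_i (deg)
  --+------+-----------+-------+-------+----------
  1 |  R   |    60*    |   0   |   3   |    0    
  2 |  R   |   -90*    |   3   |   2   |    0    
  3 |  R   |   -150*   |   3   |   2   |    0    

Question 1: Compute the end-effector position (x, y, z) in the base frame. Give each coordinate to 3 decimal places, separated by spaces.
after link 1: o_1 = (1.5000, 2.5981, 0.0000)
after link 2: o_2 = (3.2321, 1.5981, 3.0000)
after link 3: o_3 = (1.2321, 1.5981, 6.0000)

1.232 1.598 6.000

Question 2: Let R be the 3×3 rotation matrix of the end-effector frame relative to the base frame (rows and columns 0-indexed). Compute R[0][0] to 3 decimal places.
End-effector x-axis (col 0 of R) = (-1.0000,0.0000,0.0000)
R[0][0] = -1.0000

-1.000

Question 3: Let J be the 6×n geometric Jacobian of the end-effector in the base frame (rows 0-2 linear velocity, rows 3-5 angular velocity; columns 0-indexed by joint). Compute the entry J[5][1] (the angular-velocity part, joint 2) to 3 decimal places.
axis z_1 = (0.0000,0.0000,1.0000); lever o_n−o_1 = (-0.2679,-1.0000,6.0000)
cross product → J_v[:, 1] = (1.0000,-0.2679,0.0000)
J_ω[:, 1] = z_1
entry J[5][1] = 1.0000

1.000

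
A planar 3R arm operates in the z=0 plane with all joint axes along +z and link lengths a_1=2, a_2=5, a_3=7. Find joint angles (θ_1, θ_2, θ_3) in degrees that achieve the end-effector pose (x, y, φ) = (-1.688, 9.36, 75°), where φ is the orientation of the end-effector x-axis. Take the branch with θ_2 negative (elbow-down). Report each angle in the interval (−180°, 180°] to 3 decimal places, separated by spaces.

-120.008 -119.999 -44.993

wrist centre = target − a_3·(cos φ, sin φ) = (-3.4997, 2.5985)
cos θ_2 = (19.0004−2²−5²)/(2·2·5) = -0.5000; θ_2 = -119.9986° (elbow-down)
β = atan2(2.5985,-3.4997) = 143.4065°; ψ = atan2(-4.3302,-0.4999) = -96.5853°
θ_1 = β − ψ = 239.9917°
θ_3 = φ − θ_1 − θ_2 = -44.9932° (wrapped to (-180°,180°])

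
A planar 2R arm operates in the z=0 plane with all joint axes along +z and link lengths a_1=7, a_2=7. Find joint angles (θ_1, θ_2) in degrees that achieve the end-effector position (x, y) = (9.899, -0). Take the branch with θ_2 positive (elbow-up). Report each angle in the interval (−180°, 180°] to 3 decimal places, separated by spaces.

cos θ_2 = (97.9902−7²−7²)/(2·7·7) = -0.0001; θ_2 = 90.0057° (elbow-up)
β = atan2(-0.0000,9.8990) = -0.0000°; ψ = atan2(7.0000,6.9993) = 45.0029°
θ_1 = β − ψ = -45.0029°

-45.003 90.006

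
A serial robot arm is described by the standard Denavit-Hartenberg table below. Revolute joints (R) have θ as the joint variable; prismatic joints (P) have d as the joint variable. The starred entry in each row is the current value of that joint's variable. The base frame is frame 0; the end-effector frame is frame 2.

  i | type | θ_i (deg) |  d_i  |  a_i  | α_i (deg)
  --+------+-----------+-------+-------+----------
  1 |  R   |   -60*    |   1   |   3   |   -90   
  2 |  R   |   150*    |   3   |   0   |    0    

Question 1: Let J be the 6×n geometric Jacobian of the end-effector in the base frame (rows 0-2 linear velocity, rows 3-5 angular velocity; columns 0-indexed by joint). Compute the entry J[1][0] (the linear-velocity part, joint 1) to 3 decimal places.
axis z_0 = ẑ; lever o_n−o_0 = (4.0981,-1.0981,1.0000)
cross product → J_v[:, 0] = (1.0981,4.0981,-0.0000)
J_ω[:, 0] = z_0
entry J[1][0] = 4.0981

4.098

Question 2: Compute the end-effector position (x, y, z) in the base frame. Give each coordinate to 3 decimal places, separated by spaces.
4.098 -1.098 1.000

after link 1: o_1 = (1.5000, -2.5981, 1.0000)
after link 2: o_2 = (4.0981, -1.0981, 1.0000)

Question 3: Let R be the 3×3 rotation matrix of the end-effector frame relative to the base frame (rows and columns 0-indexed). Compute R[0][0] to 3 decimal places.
End-effector x-axis (col 0 of R) = (-0.4330,0.7500,-0.5000)
R[0][0] = -0.4330

-0.433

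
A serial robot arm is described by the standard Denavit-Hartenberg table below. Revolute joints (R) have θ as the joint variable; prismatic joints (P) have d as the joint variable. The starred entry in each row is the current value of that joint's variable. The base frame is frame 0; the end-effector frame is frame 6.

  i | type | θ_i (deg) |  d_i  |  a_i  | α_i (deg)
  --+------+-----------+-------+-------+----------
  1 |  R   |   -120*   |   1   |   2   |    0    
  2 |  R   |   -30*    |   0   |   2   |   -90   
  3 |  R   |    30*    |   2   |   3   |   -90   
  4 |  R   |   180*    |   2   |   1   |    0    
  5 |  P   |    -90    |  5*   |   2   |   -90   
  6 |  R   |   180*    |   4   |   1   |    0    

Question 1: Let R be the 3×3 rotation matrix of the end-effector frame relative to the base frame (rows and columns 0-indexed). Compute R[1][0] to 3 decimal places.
-0.866

End-effector x-axis (col 0 of R) = (0.5000,-0.8660,0.0000)
R[1][0] = -0.8660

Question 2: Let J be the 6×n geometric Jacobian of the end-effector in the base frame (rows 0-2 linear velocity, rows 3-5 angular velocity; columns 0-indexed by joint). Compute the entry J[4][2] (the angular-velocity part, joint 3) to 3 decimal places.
axis z_2 = (0.5000,-0.8660,0.0000); lever o_n−o_2 = (5.0311,1.7500,-5.0622)
cross product → J_v[:, 2] = (4.3840,2.5311,5.2321)
J_ω[:, 2] = z_2
entry J[4][2] = -0.8660

-0.866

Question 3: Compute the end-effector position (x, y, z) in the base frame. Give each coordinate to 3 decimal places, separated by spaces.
2.299 -0.982 -4.062

after link 1: o_1 = (-1.0000, -1.7321, 1.0000)
after link 2: o_2 = (-2.7321, -2.7321, 1.0000)
after link 3: o_3 = (-3.9821, -5.7631, -0.5000)
after link 4: o_4 = (-2.3660, -4.8301, -1.7321)
after link 5: o_5 = (-1.2010, -1.8481, -6.0622)
after link 6: o_6 = (2.2990, -0.9821, -4.0622)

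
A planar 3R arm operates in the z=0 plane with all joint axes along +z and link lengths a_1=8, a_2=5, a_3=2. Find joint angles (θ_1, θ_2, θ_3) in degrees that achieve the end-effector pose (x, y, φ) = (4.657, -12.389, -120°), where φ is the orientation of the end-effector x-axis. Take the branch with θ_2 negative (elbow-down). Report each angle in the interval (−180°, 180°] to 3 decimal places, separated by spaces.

-45.001 -44.996 -30.003

wrist centre = target − a_3·(cos φ, sin φ) = (5.6570, -10.6569)
cos θ_2 = (145.5722−8²−5²)/(2·8·5) = 0.7072; θ_2 = -44.9963° (elbow-down)
β = atan2(-10.6569,5.6570) = -62.0394°; ψ = atan2(-3.5353,11.5358) = -17.0385°
θ_1 = β − ψ = -45.0010°
θ_3 = φ − θ_1 − θ_2 = -30.0028° (wrapped to (-180°,180°])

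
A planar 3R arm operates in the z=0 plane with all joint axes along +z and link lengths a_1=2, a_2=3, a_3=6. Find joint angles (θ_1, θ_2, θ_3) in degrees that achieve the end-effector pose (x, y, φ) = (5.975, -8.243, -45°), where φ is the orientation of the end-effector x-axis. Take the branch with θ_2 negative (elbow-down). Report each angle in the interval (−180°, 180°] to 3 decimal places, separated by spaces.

-30.012 -59.978 44.990

wrist centre = target − a_3·(cos φ, sin φ) = (1.7324, -4.0004)
cos θ_2 = (19.0039−2²−3²)/(2·2·3) = 0.5003; θ_2 = -59.9783° (elbow-down)
β = atan2(-4.0004,1.7324) = -66.5849°; ψ = atan2(-2.5975,3.5010) = -36.5730°
θ_1 = β − ψ = -30.0119°
θ_3 = φ − θ_1 − θ_2 = 44.9901° (wrapped to (-180°,180°])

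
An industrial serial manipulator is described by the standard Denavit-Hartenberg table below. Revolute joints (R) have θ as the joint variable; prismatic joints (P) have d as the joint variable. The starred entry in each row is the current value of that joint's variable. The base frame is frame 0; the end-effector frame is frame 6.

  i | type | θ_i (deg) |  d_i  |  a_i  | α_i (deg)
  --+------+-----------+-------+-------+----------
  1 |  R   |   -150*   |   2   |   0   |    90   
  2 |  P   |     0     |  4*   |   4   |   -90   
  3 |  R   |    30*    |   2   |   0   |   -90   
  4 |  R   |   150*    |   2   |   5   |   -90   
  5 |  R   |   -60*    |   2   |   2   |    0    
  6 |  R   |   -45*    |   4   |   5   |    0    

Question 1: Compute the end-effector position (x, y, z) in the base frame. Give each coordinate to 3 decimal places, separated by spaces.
after link 1: o_1 = (0.0000, 0.0000, 2.0000)
after link 2: o_2 = (-5.4641, 1.4641, 2.0000)
after link 3: o_3 = (-5.4641, 1.4641, 4.0000)
after link 4: o_4 = (-1.5670, 4.2141, 1.5000)
after link 5: o_5 = (0.8660, 4.9641, 2.7321)
after link 6: o_6 = (5.4882, 3.3108, 6.8432)

5.488 3.311 6.843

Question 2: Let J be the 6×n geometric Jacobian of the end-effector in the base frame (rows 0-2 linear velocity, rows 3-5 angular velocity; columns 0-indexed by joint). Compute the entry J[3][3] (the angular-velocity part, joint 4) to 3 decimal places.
0.866

axis z_3 = (0.8660,-0.5000,0.0000); lever o_n−o_3 = (10.9523,1.8467,2.8432)
cross product → J_v[:, 3] = (-1.4216,-2.4623,7.0754)
J_ω[:, 3] = z_3
entry J[3][3] = 0.8660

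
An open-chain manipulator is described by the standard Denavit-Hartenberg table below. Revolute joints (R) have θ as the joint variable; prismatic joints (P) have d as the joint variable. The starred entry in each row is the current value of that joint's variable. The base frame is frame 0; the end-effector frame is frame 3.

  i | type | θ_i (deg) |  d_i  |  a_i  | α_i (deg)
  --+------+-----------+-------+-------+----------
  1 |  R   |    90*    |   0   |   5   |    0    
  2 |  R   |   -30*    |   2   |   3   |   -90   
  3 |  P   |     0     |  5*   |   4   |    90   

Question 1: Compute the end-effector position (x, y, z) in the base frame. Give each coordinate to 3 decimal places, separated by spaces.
-0.830 13.562 2.000

after link 1: o_1 = (0.0000, 5.0000, 0.0000)
after link 2: o_2 = (1.5000, 7.5981, 2.0000)
after link 3: o_3 = (-0.8301, 13.5622, 2.0000)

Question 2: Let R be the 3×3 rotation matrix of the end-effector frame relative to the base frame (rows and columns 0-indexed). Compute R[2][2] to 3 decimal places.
1.000

End-effector z-axis (col 2 of R) = (0.0000,0.0000,1.0000)
R[2][2] = 1.0000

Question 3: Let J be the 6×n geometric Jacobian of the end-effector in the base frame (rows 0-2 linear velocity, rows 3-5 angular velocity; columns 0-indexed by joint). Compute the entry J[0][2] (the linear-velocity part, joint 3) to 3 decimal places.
-0.866

prismatic axis z_2 = (-0.8660,0.5000,0.0000)
J_v[:, 2] = z_2; J_ω[:, 2] = (0,0,0)
entry J[0][2] = -0.8660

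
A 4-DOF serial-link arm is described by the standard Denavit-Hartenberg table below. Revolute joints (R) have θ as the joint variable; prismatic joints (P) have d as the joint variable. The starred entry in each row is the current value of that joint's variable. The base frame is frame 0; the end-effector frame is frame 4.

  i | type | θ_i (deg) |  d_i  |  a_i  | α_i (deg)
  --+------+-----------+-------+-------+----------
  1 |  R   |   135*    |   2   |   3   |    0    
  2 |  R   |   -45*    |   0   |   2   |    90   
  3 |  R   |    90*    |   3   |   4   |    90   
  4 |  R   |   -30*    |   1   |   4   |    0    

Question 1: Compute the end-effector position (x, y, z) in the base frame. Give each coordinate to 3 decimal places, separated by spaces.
-1.121 5.121 9.464

after link 1: o_1 = (-2.1213, 2.1213, 2.0000)
after link 2: o_2 = (-2.1213, 4.1213, 2.0000)
after link 3: o_3 = (0.8787, 4.1213, 6.0000)
after link 4: o_4 = (-1.1213, 5.1213, 9.4641)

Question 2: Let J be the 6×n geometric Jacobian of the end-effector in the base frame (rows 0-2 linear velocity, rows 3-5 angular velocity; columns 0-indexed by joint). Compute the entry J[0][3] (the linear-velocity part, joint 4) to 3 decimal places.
axis z_3 = (0.0000,1.0000,-0.0000); lever o_n−o_3 = (-2.0000,1.0000,3.4641)
cross product → J_v[:, 3] = (3.4641,-0.0000,2.0000)
J_ω[:, 3] = z_3
entry J[0][3] = 3.4641

3.464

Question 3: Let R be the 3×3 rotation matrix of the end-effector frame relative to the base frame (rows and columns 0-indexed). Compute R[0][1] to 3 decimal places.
0.866

End-effector y-axis (col 1 of R) = (0.8660,-0.0000,0.5000)
R[0][1] = 0.8660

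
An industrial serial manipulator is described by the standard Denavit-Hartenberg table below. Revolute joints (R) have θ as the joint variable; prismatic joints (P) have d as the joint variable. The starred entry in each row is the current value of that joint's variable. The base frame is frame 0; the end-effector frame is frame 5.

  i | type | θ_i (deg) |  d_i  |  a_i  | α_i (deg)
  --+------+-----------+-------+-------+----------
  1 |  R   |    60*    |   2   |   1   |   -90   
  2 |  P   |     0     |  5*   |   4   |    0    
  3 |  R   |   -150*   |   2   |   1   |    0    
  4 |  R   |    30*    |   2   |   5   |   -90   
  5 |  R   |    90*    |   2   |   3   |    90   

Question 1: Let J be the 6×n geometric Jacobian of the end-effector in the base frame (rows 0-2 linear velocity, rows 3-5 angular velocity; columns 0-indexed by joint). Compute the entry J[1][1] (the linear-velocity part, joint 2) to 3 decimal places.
0.500

prismatic axis z_1 = (-0.8660,0.5000,0.0000)
J_v[:, 1] = z_1; J_ω[:, 1] = (0,0,0)
entry J[1][1] = 0.5000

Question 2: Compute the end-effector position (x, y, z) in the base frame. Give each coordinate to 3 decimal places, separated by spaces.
-3.513 5.915 7.830

after link 1: o_1 = (0.5000, 0.8660, 2.0000)
after link 2: o_2 = (-1.8301, 6.8301, 2.0000)
after link 3: o_3 = (-3.9952, 7.0801, 2.5000)
after link 4: o_4 = (-6.9772, 5.9151, 6.8301)
after link 5: o_5 = (-3.5131, 5.9151, 7.8301)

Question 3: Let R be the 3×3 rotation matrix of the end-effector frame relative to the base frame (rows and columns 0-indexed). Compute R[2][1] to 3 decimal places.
End-effector y-axis (col 1 of R) = (0.4330,0.7500,0.5000)
R[2][1] = 0.5000

0.500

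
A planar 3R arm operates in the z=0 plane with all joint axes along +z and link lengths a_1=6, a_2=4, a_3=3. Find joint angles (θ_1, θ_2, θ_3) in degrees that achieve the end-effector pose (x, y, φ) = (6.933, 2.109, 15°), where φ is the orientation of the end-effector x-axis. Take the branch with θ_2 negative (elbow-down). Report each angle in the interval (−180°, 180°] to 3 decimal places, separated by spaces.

60.001 -135.000 89.999

wrist centre = target − a_3·(cos φ, sin φ) = (4.0352, 1.3325)
cos θ_2 = (18.0587−6²−4²)/(2·6·4) = -0.7071; θ_2 = -135.0003° (elbow-down)
β = atan2(1.3325,4.0352) = 18.2747°; ψ = atan2(-2.8284,3.1716) = -41.7267°
θ_1 = β − ψ = 60.0014°
θ_3 = φ − θ_1 − θ_2 = 89.9989° (wrapped to (-180°,180°])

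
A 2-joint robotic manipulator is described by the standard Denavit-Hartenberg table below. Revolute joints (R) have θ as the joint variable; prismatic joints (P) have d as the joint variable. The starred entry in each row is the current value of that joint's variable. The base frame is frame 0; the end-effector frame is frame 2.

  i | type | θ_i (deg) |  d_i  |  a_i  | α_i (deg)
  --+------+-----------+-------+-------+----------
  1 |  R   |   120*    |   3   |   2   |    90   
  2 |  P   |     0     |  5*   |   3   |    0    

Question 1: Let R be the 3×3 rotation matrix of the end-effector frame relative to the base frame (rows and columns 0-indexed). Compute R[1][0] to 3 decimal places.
0.866

End-effector x-axis (col 0 of R) = (-0.5000,0.8660,0.0000)
R[1][0] = 0.8660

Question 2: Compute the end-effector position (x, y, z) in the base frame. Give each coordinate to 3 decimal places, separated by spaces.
after link 1: o_1 = (-1.0000, 1.7321, 3.0000)
after link 2: o_2 = (1.8301, 6.8301, 3.0000)

1.830 6.830 3.000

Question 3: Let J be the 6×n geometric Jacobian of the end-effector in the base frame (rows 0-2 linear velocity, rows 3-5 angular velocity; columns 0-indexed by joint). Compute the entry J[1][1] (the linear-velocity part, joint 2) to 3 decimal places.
prismatic axis z_1 = (0.8660,0.5000,0.0000)
J_v[:, 1] = z_1; J_ω[:, 1] = (0,0,0)
entry J[1][1] = 0.5000

0.500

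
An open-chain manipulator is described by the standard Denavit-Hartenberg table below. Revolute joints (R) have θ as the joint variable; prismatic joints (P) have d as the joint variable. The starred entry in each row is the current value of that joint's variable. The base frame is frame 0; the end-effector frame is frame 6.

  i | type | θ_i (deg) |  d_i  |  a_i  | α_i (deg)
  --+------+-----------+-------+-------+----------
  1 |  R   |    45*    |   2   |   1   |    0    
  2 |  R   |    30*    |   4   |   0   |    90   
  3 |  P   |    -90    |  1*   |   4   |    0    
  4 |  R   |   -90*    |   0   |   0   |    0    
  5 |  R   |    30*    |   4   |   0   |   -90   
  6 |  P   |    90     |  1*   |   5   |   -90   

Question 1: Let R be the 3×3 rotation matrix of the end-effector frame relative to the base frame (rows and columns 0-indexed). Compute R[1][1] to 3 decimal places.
End-effector y-axis (col 1 of R) = (-0.1294,-0.4830,0.8660)
R[1][1] = -0.4830

-0.483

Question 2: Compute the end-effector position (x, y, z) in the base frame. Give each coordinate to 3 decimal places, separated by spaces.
after link 1: o_1 = (0.7071, 0.7071, 2.0000)
after link 2: o_2 = (0.7071, 0.7071, 6.0000)
after link 3: o_3 = (1.6730, 0.4483, 2.0000)
after link 4: o_4 = (1.6730, 0.4483, 2.0000)
after link 5: o_5 = (5.5367, -0.5870, 2.0000)
after link 6: o_6 = (0.8365, 1.1901, 1.1340)

0.837 1.190 1.134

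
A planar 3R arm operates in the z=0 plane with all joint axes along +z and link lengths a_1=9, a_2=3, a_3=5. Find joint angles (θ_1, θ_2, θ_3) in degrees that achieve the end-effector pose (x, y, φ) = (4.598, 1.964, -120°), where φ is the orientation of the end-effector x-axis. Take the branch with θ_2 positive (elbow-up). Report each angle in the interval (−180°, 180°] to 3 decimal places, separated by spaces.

23.130 90.003 126.868

wrist centre = target − a_3·(cos φ, sin φ) = (7.0980, 6.2941)
cos θ_2 = (89.9976−9²−3²)/(2·9·3) = -0.0000; θ_2 = 90.0025° (elbow-up)
β = atan2(6.2941,7.0980) = 41.5649°; ψ = atan2(3.0000,8.9999) = 18.4352°
θ_1 = β − ψ = 23.1297°
θ_3 = φ − θ_1 − θ_2 = 126.8678° (wrapped to (-180°,180°])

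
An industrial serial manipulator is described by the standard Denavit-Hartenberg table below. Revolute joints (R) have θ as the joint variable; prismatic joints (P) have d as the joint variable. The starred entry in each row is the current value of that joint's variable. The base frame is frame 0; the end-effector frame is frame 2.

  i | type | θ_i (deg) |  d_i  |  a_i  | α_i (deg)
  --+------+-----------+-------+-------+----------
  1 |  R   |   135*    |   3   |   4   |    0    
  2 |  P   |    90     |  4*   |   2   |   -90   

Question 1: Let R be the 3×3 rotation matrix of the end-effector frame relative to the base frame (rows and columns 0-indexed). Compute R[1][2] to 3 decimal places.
-0.707

End-effector z-axis (col 2 of R) = (0.7071,-0.7071,0.0000)
R[1][2] = -0.7071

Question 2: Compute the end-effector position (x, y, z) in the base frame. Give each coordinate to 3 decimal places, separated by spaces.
-4.243 1.414 7.000

after link 1: o_1 = (-2.8284, 2.8284, 3.0000)
after link 2: o_2 = (-4.2426, 1.4142, 7.0000)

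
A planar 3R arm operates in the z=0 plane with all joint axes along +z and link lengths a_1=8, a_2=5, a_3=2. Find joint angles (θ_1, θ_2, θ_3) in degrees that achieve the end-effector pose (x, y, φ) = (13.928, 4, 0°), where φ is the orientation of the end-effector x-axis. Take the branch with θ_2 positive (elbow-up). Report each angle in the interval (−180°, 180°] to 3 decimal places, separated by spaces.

wrist centre = target − a_3·(cos φ, sin φ) = (11.9280, 4.0000)
cos θ_2 = (158.2772−8²−5²)/(2·8·5) = 0.8660; θ_2 = 30.0069° (elbow-up)
β = atan2(4.0000,11.9280) = 18.5386°; ψ = atan2(2.5005,12.3298) = 11.4643°
θ_1 = β − ψ = 7.0744°
θ_3 = φ − θ_1 − θ_2 = -37.0813° (wrapped to (-180°,180°])

7.074 30.007 -37.081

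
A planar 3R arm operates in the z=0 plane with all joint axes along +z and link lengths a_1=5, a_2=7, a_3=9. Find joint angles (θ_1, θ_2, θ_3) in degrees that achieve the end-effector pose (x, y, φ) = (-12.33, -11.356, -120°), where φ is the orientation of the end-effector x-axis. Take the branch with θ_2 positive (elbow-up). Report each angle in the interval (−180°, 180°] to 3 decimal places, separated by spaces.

149.995 90.004 0.001

wrist centre = target − a_3·(cos φ, sin φ) = (-7.8300, -3.5618)
cos θ_2 = (73.9951−5²−7²)/(2·5·7) = -0.0001; θ_2 = 90.0040° (elbow-up)
β = atan2(-3.5618,-7.8300) = -155.5398°; ψ = atan2(7.0000,4.9995) = 54.4650°
θ_1 = β − ψ = -210.0048°
θ_3 = φ − θ_1 − θ_2 = 0.0008° (wrapped to (-180°,180°])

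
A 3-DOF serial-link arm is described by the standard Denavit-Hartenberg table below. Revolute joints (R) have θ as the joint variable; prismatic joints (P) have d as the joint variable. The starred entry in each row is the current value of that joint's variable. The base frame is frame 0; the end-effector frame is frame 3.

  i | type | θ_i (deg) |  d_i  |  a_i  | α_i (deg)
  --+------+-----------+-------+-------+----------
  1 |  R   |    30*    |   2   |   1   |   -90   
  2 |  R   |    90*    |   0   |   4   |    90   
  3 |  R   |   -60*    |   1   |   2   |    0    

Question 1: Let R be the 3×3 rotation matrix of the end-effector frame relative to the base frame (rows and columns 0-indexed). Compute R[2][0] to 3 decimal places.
End-effector x-axis (col 0 of R) = (0.4330,-0.7500,-0.5000)
R[2][0] = -0.5000

-0.500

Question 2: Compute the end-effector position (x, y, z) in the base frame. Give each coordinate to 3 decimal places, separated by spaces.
2.598 -0.500 -3.000

after link 1: o_1 = (0.8660, 0.5000, 2.0000)
after link 2: o_2 = (0.8660, 0.5000, -2.0000)
after link 3: o_3 = (2.5981, -0.5000, -3.0000)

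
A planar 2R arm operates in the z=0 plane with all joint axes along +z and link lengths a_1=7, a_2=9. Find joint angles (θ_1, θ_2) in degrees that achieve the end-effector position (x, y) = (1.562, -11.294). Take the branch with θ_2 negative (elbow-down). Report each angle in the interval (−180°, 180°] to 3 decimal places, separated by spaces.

cos θ_2 = (129.9943−7²−9²)/(2·7·9) = -0.0000; θ_2 = -90.0026° (elbow-down)
β = atan2(-11.2940,1.5620) = -82.1257°; ψ = atan2(-9.0000,6.9996) = -52.1266°
θ_1 = β − ψ = -29.9991°

-29.999 -90.003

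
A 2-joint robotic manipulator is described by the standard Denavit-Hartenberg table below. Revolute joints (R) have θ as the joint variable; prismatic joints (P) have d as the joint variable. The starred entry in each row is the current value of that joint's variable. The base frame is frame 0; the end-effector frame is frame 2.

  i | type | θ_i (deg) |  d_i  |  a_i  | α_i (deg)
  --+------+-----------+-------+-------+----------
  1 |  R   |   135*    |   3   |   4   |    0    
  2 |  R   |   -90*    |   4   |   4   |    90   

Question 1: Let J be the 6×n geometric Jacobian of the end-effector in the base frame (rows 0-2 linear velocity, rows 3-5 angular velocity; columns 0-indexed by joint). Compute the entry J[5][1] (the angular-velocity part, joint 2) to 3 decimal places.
1.000

axis z_1 = (0.0000,0.0000,1.0000); lever o_n−o_1 = (2.8284,2.8284,4.0000)
cross product → J_v[:, 1] = (-2.8284,2.8284,0.0000)
J_ω[:, 1] = z_1
entry J[5][1] = 1.0000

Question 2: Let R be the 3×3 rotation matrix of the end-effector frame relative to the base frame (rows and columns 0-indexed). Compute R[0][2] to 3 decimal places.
End-effector z-axis (col 2 of R) = (0.7071,-0.7071,0.0000)
R[0][2] = 0.7071

0.707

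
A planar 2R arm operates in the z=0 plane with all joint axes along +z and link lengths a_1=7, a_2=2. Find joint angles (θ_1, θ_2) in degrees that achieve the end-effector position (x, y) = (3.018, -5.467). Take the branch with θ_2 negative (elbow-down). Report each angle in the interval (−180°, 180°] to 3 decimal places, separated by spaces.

-44.998 -120.008

cos θ_2 = (38.9964−7²−2²)/(2·7·2) = -0.5001; θ_2 = -120.0085° (elbow-down)
β = atan2(-5.4670,3.0180) = -61.0996°; ψ = atan2(-1.7319,5.9997) = -16.1015°
θ_1 = β − ψ = -44.9981°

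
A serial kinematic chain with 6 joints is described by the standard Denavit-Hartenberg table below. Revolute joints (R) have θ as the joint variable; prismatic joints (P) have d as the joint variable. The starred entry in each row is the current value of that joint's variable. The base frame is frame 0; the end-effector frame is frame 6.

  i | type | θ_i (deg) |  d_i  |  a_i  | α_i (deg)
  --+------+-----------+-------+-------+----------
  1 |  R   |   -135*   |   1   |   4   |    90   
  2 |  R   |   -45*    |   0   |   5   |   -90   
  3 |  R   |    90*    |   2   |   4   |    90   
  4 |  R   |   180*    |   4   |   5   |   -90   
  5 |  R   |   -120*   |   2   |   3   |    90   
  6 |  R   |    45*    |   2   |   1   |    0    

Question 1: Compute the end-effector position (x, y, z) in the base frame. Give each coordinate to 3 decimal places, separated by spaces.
-6.252 -9.908 -7.427

after link 1: o_1 = (-2.8284, -2.8284, 1.0000)
after link 2: o_2 = (-5.3284, -5.3284, -2.5355)
after link 3: o_3 = (-3.5000, -9.1569, -1.1213)
after link 4: o_4 = (-9.0355, -7.6213, -3.9497)
after link 5: o_5 = (-8.2739, -8.9810, -7.2011)
after link 6: o_6 = (-6.2518, -9.9084, -7.4270)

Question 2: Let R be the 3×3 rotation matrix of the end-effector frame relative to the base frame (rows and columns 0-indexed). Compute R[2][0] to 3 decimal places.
End-effector x-axis (col 0 of R) = (0.2974,-0.2026,-0.9330)
R[2][0] = -0.9330

-0.933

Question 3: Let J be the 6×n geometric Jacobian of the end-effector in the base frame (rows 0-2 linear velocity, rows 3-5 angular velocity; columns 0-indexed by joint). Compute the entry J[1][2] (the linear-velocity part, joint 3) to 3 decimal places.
axis z_2 = (-0.5000,-0.5000,0.7071); lever o_n−o_2 = (-0.9234,-4.5800,-4.8915)
cross product → J_v[:, 2] = (5.6843,-3.0986,1.8283)
J_ω[:, 2] = z_2
entry J[1][2] = -3.0986

-3.099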